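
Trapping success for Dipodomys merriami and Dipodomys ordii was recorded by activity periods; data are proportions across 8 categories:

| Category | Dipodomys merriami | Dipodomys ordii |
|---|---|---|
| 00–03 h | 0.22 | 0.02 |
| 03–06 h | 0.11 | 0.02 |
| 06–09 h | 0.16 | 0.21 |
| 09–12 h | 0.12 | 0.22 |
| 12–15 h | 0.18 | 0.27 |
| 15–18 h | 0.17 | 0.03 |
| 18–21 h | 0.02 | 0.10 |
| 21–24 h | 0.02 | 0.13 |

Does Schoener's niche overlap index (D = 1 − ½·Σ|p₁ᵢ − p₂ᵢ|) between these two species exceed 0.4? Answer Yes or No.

Σ|p₁ᵢ − p₂ᵢ| = 0.20 + 0.09 + 0.05 + 0.10 + 0.09 + 0.14 + 0.08 + 0.11 = 0.86
D = 1 − ½ × 0.86 = 1 − 0.430 = 0.5700
D = 0.5700 > 0.4 → Yes.

Yes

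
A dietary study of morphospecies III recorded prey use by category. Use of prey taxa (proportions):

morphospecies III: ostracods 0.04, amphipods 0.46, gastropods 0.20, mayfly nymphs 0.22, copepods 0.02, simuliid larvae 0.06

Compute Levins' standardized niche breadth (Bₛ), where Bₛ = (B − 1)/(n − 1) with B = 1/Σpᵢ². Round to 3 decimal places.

0.454

Σpᵢ² = 0.04² + 0.46² + 0.20² + 0.22² + 0.02² + 0.06² = 0.0016 + 0.2116 + 0.0400 + 0.0484 + 0.0004 + 0.0036 = 0.3056
B = 1 / 0.3056 = 3.27225
Bₛ = (B − 1)/(n − 1) = (3.27225 − 1)/(6 − 1) = 2.27225/5 = 0.45445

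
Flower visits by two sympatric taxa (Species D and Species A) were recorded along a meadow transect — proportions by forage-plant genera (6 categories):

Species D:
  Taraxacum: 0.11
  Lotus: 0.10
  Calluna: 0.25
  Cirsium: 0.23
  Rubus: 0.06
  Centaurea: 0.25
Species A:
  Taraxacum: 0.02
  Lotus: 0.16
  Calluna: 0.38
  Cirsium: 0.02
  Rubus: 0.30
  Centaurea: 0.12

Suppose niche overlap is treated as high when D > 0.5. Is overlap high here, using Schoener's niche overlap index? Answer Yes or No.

Yes

Σ|p₁ᵢ − p₂ᵢ| = 0.09 + 0.06 + 0.13 + 0.21 + 0.24 + 0.13 = 0.86
D = 1 − ½ × 0.86 = 1 − 0.430 = 0.5700
D = 0.5700 > 0.5 → Yes.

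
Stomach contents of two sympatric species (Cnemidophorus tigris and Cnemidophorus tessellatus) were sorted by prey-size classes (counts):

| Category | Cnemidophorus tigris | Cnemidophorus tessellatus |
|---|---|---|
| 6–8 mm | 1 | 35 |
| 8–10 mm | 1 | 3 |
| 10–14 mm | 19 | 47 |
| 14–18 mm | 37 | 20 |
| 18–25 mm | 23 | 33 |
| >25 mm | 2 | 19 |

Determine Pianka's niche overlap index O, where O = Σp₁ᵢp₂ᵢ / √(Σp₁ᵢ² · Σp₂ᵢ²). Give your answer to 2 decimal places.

Proportions for Cnemidophorus tigris (n=83): 1/83=0.0120, 1/83=0.0120, 19/83=0.2289, 37/83=0.4458, 23/83=0.2771, 2/83=0.0241
Proportions for Cnemidophorus tessellatus (n=157): 35/157=0.2229, 3/157=0.0191, 47/157=0.2994, 20/157=0.1274, 33/157=0.2102, 19/157=0.1210
Σ p₁ᵢp₂ᵢ = 0.002675 + 0.000229 + 0.068533 + 0.056795 + 0.058246 + 0.002916 = 0.189394
Σp_1ᵢ² = 0.0120² + 0.0120² + 0.2289² + 0.4458² + 0.2771² + 0.0241² = 0.000144 + 0.000144 + 0.052395 + 0.198738 + 0.076784 + 0.000581 = 0.328786
Σp_2ᵢ² = 0.2229² + 0.0191² + 0.2994² + 0.1274² + 0.2102² + 0.1210² = 0.049684 + 0.000365 + 0.089640 + 0.016231 + 0.044184 + 0.014641 = 0.214745
O = 0.189394 / √(0.328786 × 0.214745) = 0.189394 / 0.2657163 = 0.7128

0.71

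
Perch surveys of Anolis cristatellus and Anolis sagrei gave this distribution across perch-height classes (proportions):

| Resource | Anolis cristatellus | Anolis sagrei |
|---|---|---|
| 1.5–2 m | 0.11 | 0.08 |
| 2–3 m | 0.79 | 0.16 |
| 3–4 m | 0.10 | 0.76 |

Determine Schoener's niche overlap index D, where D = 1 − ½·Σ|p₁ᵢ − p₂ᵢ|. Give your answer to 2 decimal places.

0.34

Σ|p₁ᵢ − p₂ᵢ| = 0.03 + 0.63 + 0.66 = 1.32
D = 1 − ½ × 1.32 = 1 − 0.660 = 0.3400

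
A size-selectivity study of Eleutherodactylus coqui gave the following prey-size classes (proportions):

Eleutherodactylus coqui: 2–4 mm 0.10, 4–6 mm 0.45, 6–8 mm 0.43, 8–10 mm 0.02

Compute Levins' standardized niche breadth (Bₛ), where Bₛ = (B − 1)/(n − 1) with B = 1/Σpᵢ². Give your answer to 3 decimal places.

0.505

Σpᵢ² = 0.10² + 0.45² + 0.43² + 0.02² = 0.0100 + 0.2025 + 0.1849 + 0.0004 = 0.3978
B = 1 / 0.3978 = 2.51383
Bₛ = (B − 1)/(n − 1) = (2.51383 − 1)/(4 − 1) = 1.51383/3 = 0.50461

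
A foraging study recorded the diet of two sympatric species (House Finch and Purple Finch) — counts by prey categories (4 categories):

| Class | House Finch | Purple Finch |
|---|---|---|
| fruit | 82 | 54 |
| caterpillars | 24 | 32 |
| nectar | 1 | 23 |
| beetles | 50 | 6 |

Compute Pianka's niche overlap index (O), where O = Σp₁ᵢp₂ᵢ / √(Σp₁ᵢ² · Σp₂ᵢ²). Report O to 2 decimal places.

Proportions for House Finch (n=157): 82/157=0.5223, 24/157=0.1529, 1/157=0.0064, 50/157=0.3185
Proportions for Purple Finch (n=115): 54/115=0.4696, 32/115=0.2783, 23/115=0.2000, 6/115=0.0522
Σ p₁ᵢp₂ᵢ = 0.245272 + 0.042552 + 0.001280 + 0.016626 = 0.305730
Σp_1ᵢ² = 0.5223² + 0.1529² + 0.0064² + 0.3185² = 0.272797 + 0.023378 + 0.000041 + 0.101442 = 0.397658
Σp_2ᵢ² = 0.4696² + 0.2783² + 0.2000² + 0.0522² = 0.220524 + 0.077451 + 0.040000 + 0.002725 = 0.340700
O = 0.305730 / √(0.397658 × 0.340700) = 0.305730 / 0.3680789 = 0.8306

0.83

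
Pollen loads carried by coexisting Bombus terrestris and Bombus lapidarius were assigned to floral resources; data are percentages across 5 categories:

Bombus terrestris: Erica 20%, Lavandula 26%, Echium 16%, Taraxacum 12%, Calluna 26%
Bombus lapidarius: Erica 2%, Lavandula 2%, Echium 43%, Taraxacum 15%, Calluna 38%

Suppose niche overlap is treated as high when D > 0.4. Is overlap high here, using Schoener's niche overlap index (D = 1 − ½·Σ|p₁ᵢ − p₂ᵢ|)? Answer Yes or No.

Yes

Convert percentages to proportions (divide by 100).
Σ|p₁ᵢ − p₂ᵢ| = 0.18 + 0.24 + 0.27 + 0.03 + 0.12 = 0.84
D = 1 − ½ × 0.84 = 1 − 0.420 = 0.5800
D = 0.5800 > 0.4 → Yes.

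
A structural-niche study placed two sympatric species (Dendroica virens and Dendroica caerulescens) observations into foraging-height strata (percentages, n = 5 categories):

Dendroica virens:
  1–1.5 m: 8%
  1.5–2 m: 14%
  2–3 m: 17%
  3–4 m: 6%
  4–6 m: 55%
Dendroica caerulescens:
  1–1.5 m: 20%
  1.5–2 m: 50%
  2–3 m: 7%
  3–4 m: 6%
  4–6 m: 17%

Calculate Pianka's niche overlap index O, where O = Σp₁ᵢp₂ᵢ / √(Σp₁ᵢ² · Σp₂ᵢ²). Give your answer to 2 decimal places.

Convert percentages to proportions (divide by 100).
Σ p₁ᵢp₂ᵢ = 0.0160 + 0.0700 + 0.0119 + 0.0036 + 0.0935 = 0.1950
Σp_1ᵢ² = 0.08² + 0.14² + 0.17² + 0.06² + 0.55² = 0.0064 + 0.0196 + 0.0289 + 0.0036 + 0.3025 = 0.3610
Σp_2ᵢ² = 0.20² + 0.50² + 0.07² + 0.06² + 0.17² = 0.0400 + 0.2500 + 0.0049 + 0.0036 + 0.0289 = 0.3274
O = 0.1950 / √(0.3610 × 0.3274) = 0.1950 / 0.34379 = 0.5672

0.57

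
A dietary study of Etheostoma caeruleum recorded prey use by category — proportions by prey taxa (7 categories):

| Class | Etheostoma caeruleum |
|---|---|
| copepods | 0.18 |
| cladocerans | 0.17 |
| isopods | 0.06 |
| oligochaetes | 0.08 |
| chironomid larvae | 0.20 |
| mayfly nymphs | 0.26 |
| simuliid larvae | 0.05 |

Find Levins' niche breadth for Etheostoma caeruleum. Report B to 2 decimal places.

Σpᵢ² = 0.18² + 0.17² + 0.06² + 0.08² + 0.20² + 0.26² + 0.05² = 0.0324 + 0.0289 + 0.0036 + 0.0064 + 0.0400 + 0.0676 + 0.0025 = 0.1814
B = 1 / 0.1814 = 5.5127

5.51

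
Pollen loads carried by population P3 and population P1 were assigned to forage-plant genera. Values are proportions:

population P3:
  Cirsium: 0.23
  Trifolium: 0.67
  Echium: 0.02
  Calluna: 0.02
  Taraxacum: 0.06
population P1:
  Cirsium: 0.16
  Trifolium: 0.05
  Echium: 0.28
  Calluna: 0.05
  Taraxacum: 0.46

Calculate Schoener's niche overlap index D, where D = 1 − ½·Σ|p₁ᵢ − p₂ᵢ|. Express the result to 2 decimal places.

0.31

Σ|p₁ᵢ − p₂ᵢ| = 0.07 + 0.62 + 0.26 + 0.03 + 0.40 = 1.38
D = 1 − ½ × 1.38 = 1 − 0.690 = 0.3100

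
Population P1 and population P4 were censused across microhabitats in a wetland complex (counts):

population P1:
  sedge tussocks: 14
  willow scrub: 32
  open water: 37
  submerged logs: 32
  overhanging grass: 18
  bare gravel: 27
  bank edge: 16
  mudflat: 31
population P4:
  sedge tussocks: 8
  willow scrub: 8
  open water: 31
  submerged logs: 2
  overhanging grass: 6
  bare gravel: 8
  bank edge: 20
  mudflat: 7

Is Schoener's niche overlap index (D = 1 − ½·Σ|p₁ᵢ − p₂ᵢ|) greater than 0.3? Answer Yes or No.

Proportions for population P1 (n=207): 14/207=0.0676, 32/207=0.1546, 37/207=0.1787, 32/207=0.1546, 18/207=0.0870, 27/207=0.1304, 16/207=0.0773, 31/207=0.1498
Proportions for population P4 (n=90): 8/90=0.0889, 8/90=0.0889, 31/90=0.3444, 2/90=0.0222, 6/90=0.0667, 8/90=0.0889, 20/90=0.2222, 7/90=0.0778
Σ|p₁ᵢ − p₂ᵢ| = 0.0213 + 0.0657 + 0.1657 + 0.1324 + 0.0203 + 0.0415 + 0.1449 + 0.0720 = 0.6638
D = 1 − ½ × 0.6638 = 1 − 0.33190 = 0.66810
D = 0.66810 > 0.3 → Yes.

Yes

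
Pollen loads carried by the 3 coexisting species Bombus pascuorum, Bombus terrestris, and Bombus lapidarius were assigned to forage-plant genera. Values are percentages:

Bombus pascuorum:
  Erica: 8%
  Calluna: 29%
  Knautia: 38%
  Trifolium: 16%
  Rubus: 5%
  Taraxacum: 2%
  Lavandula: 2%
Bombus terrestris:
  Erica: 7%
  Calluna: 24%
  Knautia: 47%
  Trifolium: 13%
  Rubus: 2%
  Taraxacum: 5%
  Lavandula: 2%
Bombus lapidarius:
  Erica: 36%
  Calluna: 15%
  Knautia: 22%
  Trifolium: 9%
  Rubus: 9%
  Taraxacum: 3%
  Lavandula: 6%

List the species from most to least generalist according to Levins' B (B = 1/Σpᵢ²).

Convert percentages to proportions (divide by 100).
Σp_pascᵢ² = 0.08² + 0.29² + 0.38² + 0.16² + 0.05² + 0.02² + 0.02² = 0.0064 + 0.0841 + 0.1444 + 0.0256 + 0.0025 + 0.0004 + 0.0004 = 0.2638
B_pasc = 1 / 0.2638 = 3.7908
Σp_terrᵢ² = 0.07² + 0.24² + 0.47² + 0.13² + 0.02² + 0.05² + 0.02² = 0.0049 + 0.0576 + 0.2209 + 0.0169 + 0.0004 + 0.0025 + 0.0004 = 0.3036
B_terr = 1 / 0.3036 = 3.2938
Σp_lapiᵢ² = 0.36² + 0.15² + 0.22² + 0.09² + 0.09² + 0.03² + 0.06² = 0.1296 + 0.0225 + 0.0484 + 0.0081 + 0.0081 + 0.0009 + 0.0036 = 0.2212
B_lapi = 1 / 0.2212 = 4.5208
Ranking by B (broadest → narrowest): Bombus lapidarius (4.52) > Bombus pascuorum (3.79) > Bombus terrestris (3.29)

Bombus lapidarius > Bombus pascuorum > Bombus terrestris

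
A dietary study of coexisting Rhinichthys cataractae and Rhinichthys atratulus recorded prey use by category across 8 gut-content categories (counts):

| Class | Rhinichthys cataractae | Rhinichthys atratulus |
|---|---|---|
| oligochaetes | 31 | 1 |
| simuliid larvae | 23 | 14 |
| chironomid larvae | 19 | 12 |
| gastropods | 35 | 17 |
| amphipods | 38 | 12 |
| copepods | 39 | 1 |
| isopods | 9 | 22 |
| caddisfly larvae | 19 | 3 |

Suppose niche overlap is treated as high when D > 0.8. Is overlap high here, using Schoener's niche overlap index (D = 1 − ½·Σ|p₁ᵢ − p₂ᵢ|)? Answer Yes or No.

No

Proportions for Rhinichthys cataractae (n=213): 31/213=0.1455, 23/213=0.1080, 19/213=0.0892, 35/213=0.1643, 38/213=0.1784, 39/213=0.1831, 9/213=0.0423, 19/213=0.0892
Proportions for Rhinichthys atratulus (n=82): 1/82=0.0122, 14/82=0.1707, 12/82=0.1463, 17/82=0.2073, 12/82=0.1463, 1/82=0.0122, 22/82=0.2683, 3/82=0.0366
Σ|p₁ᵢ − p₂ᵢ| = 0.1333 + 0.0627 + 0.0571 + 0.0430 + 0.0321 + 0.1709 + 0.2260 + 0.0526 = 0.7777
D = 1 − ½ × 0.7777 = 1 − 0.38885 = 0.61115
D = 0.61115 < 0.8 → No.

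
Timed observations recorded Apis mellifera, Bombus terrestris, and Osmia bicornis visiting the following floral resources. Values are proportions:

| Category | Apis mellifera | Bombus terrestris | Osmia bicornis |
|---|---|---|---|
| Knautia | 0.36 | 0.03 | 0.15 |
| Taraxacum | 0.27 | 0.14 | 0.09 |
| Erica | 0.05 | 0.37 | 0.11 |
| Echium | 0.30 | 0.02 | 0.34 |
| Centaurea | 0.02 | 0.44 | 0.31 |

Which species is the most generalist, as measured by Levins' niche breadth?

Σp_mellᵢ² = 0.36² + 0.27² + 0.05² + 0.30² + 0.02² = 0.1296 + 0.0729 + 0.0025 + 0.0900 + 0.0004 = 0.2954
B_mell = 1 / 0.2954 = 3.3852
Σp_terrᵢ² = 0.03² + 0.14² + 0.37² + 0.02² + 0.44² = 0.0009 + 0.0196 + 0.1369 + 0.0004 + 0.1936 = 0.3514
B_terr = 1 / 0.3514 = 2.8458
Σp_bicoᵢ² = 0.15² + 0.09² + 0.11² + 0.34² + 0.31² = 0.0225 + 0.0081 + 0.0121 + 0.1156 + 0.0961 = 0.2544
B_bico = 1 / 0.2544 = 3.9308
Highest B → broadest niche (most generalist): Osmia bicornis (B = 3.93).

Osmia bicornis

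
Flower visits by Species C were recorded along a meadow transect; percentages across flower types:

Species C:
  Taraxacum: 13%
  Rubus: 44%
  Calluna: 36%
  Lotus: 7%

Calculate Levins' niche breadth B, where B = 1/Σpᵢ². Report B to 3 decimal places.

Convert percentages to proportions (divide by 100).
Σpᵢ² = 0.13² + 0.44² + 0.36² + 0.07² = 0.0169 + 0.1936 + 0.1296 + 0.0049 = 0.3450
B = 1 / 0.3450 = 2.89855

2.899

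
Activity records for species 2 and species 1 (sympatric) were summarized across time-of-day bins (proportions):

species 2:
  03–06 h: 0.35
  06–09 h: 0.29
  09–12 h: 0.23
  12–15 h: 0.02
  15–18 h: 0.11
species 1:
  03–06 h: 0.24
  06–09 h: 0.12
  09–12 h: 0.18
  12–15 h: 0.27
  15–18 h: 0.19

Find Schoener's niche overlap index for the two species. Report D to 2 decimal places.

Σ|p₁ᵢ − p₂ᵢ| = 0.11 + 0.17 + 0.05 + 0.25 + 0.08 = 0.66
D = 1 − ½ × 0.66 = 1 − 0.330 = 0.6700

0.67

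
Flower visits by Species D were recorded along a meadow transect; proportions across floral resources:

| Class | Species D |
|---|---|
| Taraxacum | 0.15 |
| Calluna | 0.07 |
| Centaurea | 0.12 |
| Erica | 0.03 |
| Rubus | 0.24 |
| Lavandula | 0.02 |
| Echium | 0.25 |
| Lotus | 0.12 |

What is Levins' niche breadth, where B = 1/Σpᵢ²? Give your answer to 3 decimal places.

5.631

Σpᵢ² = 0.15² + 0.07² + 0.12² + 0.03² + 0.24² + 0.02² + 0.25² + 0.12² = 0.0225 + 0.0049 + 0.0144 + 0.0009 + 0.0576 + 0.0004 + 0.0625 + 0.0144 = 0.1776
B = 1 / 0.1776 = 5.63063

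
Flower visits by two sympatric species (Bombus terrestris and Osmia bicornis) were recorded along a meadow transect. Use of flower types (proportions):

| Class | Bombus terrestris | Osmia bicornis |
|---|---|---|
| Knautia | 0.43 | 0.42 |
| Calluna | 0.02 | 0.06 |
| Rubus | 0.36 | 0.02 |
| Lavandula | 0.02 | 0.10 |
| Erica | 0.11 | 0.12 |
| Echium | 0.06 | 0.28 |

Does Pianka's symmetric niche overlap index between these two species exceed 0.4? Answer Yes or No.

Yes

Σ p₁ᵢp₂ᵢ = 0.1806 + 0.0012 + 0.0072 + 0.0020 + 0.0132 + 0.0168 = 0.2210
Σp_1ᵢ² = 0.43² + 0.02² + 0.36² + 0.02² + 0.11² + 0.06² = 0.1849 + 0.0004 + 0.1296 + 0.0004 + 0.0121 + 0.0036 = 0.3310
Σp_2ᵢ² = 0.42² + 0.06² + 0.02² + 0.10² + 0.12² + 0.28² = 0.1764 + 0.0036 + 0.0004 + 0.0100 + 0.0144 + 0.0784 = 0.2832
O = 0.2210 / √(0.3310 × 0.2832) = 0.2210 / 0.30617 = 0.7218
O = 0.7218 > 0.4 → Yes.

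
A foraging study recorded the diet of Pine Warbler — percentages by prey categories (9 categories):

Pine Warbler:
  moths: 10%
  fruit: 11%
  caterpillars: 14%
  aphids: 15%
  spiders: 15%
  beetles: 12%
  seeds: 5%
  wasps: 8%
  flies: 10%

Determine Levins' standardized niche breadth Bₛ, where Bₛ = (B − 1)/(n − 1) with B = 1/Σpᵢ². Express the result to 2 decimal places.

0.92

Convert percentages to proportions (divide by 100).
Σpᵢ² = 0.10² + 0.11² + 0.14² + 0.15² + 0.15² + 0.12² + 0.05² + 0.08² + 0.10² = 0.0100 + 0.0121 + 0.0196 + 0.0225 + 0.0225 + 0.0144 + 0.0025 + 0.0064 + 0.0100 = 0.1200
B = 1 / 0.1200 = 8.3333
Bₛ = (B − 1)/(n − 1) = (8.3333 − 1)/(9 − 1) = 7.3333/8 = 0.9167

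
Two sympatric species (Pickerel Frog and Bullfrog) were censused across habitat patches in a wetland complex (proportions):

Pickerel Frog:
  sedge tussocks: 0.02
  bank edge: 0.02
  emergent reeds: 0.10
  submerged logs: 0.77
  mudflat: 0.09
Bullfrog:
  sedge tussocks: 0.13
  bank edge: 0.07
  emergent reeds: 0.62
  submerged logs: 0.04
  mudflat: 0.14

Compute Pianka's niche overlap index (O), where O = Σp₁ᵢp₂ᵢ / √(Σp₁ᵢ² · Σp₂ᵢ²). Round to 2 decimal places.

0.21

Σ p₁ᵢp₂ᵢ = 0.0026 + 0.0014 + 0.0620 + 0.0308 + 0.0126 = 0.1094
Σp_1ᵢ² = 0.02² + 0.02² + 0.10² + 0.77² + 0.09² = 0.0004 + 0.0004 + 0.0100 + 0.5929 + 0.0081 = 0.6118
Σp_2ᵢ² = 0.13² + 0.07² + 0.62² + 0.04² + 0.14² = 0.0169 + 0.0049 + 0.3844 + 0.0016 + 0.0196 = 0.4274
O = 0.1094 / √(0.6118 × 0.4274) = 0.1094 / 0.51135 = 0.2139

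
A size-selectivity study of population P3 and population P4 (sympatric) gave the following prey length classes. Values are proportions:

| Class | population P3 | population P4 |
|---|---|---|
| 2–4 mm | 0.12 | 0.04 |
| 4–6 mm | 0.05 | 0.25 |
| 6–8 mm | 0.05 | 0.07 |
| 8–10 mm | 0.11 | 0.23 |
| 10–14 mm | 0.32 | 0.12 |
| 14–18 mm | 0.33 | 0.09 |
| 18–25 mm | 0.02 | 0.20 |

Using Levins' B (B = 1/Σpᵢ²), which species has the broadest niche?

Σp_P3ᵢ² = 0.12² + 0.05² + 0.05² + 0.11² + 0.32² + 0.33² + 0.02² = 0.0144 + 0.0025 + 0.0025 + 0.0121 + 0.1024 + 0.1089 + 0.0004 = 0.2432
B_P3 = 1 / 0.2432 = 4.1118
Σp_P4ᵢ² = 0.04² + 0.25² + 0.07² + 0.23² + 0.12² + 0.09² + 0.20² = 0.0016 + 0.0625 + 0.0049 + 0.0529 + 0.0144 + 0.0081 + 0.0400 = 0.1844
B_P4 = 1 / 0.1844 = 5.4230
Highest B → broadest niche (most generalist): population P4 (B = 5.42).

population P4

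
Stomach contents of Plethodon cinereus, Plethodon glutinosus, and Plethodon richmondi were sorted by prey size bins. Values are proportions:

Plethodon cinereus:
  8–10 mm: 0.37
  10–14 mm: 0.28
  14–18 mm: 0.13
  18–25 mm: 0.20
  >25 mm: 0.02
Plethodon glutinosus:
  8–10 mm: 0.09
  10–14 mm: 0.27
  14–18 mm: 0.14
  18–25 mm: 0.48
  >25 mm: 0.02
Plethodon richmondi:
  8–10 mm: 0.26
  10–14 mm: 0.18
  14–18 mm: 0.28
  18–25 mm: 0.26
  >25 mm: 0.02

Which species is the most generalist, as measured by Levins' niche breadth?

Σp_cineᵢ² = 0.37² + 0.28² + 0.13² + 0.20² + 0.02² = 0.1369 + 0.0784 + 0.0169 + 0.0400 + 0.0004 = 0.2726
B_cine = 1 / 0.2726 = 3.6684
Σp_glutᵢ² = 0.09² + 0.27² + 0.14² + 0.48² + 0.02² = 0.0081 + 0.0729 + 0.0196 + 0.2304 + 0.0004 = 0.3314
B_glut = 1 / 0.3314 = 3.0175
Σp_richᵢ² = 0.26² + 0.18² + 0.28² + 0.26² + 0.02² = 0.0676 + 0.0324 + 0.0784 + 0.0676 + 0.0004 = 0.2464
B_rich = 1 / 0.2464 = 4.0584
Highest B → broadest niche (most generalist): Plethodon richmondi (B = 4.06).

Plethodon richmondi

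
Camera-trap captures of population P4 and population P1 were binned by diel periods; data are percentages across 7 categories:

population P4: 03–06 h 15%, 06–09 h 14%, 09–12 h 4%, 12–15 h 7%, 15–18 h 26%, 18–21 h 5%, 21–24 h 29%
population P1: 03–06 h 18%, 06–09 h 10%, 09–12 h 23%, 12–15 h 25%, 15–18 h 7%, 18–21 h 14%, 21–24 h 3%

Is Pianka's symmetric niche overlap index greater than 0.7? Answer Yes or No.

Convert percentages to proportions (divide by 100).
Σ p₁ᵢp₂ᵢ = 0.0270 + 0.0140 + 0.0092 + 0.0175 + 0.0182 + 0.0070 + 0.0087 = 0.1016
Σp_1ᵢ² = 0.15² + 0.14² + 0.04² + 0.07² + 0.26² + 0.05² + 0.29² = 0.0225 + 0.0196 + 0.0016 + 0.0049 + 0.0676 + 0.0025 + 0.0841 = 0.2028
Σp_2ᵢ² = 0.18² + 0.10² + 0.23² + 0.25² + 0.07² + 0.14² + 0.03² = 0.0324 + 0.0100 + 0.0529 + 0.0625 + 0.0049 + 0.0196 + 0.0009 = 0.1832
O = 0.1016 / √(0.2028 × 0.1832) = 0.1016 / 0.19275 = 0.5271
O = 0.5271 < 0.7 → No.

No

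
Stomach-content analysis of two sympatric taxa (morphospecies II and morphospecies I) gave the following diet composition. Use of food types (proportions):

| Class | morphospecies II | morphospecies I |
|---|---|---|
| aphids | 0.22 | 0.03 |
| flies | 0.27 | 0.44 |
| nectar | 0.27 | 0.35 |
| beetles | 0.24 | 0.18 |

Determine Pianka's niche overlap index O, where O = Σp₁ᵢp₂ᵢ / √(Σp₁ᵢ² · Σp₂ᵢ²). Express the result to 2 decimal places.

Σ p₁ᵢp₂ᵢ = 0.0066 + 0.1188 + 0.0945 + 0.0432 = 0.2631
Σp_1ᵢ² = 0.22² + 0.27² + 0.27² + 0.24² = 0.0484 + 0.0729 + 0.0729 + 0.0576 = 0.2518
Σp_2ᵢ² = 0.03² + 0.44² + 0.35² + 0.18² = 0.0009 + 0.1936 + 0.1225 + 0.0324 = 0.3494
O = 0.2631 / √(0.2518 × 0.3494) = 0.2631 / 0.29661 = 0.8870

0.89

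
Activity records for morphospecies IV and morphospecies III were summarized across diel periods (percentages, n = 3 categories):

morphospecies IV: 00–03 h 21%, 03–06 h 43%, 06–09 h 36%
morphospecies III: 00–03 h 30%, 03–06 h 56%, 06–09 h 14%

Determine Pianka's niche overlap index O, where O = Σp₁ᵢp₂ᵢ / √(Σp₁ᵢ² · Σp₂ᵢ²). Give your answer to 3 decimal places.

Convert percentages to proportions (divide by 100).
Σ p₁ᵢp₂ᵢ = 0.0630 + 0.2408 + 0.0504 = 0.3542
Σp_1ᵢ² = 0.21² + 0.43² + 0.36² = 0.0441 + 0.1849 + 0.1296 = 0.3586
Σp_2ᵢ² = 0.30² + 0.56² + 0.14² = 0.0900 + 0.3136 + 0.0196 = 0.4232
O = 0.3542 / √(0.3586 × 0.4232) = 0.3542 / 0.389563 = 0.90922

0.909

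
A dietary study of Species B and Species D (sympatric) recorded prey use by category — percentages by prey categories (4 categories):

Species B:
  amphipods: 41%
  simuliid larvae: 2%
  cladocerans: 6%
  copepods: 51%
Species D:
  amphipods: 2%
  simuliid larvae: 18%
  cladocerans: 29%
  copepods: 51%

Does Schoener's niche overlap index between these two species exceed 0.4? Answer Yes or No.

Yes

Convert percentages to proportions (divide by 100).
Σ|p₁ᵢ − p₂ᵢ| = 0.39 + 0.16 + 0.23 + 0.00 = 0.78
D = 1 − ½ × 0.78 = 1 − 0.390 = 0.6100
D = 0.6100 > 0.4 → Yes.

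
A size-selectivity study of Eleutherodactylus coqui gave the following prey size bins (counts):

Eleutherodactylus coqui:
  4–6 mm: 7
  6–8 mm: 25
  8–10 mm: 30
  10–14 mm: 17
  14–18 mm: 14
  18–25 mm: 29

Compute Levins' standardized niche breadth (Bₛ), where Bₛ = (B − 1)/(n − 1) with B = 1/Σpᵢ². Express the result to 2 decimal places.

Proportions for Eleutherodactylus coqui (n=122): 7/122=0.0574, 25/122=0.2049, 30/122=0.2459, 17/122=0.1393, 14/122=0.1148, 29/122=0.2377
Σpᵢ² = 0.0574² + 0.2049² + 0.2459² + 0.1393² + 0.1148² + 0.2377² = 0.003295 + 0.041984 + 0.060467 + 0.019404 + 0.013179 + 0.056501 = 0.194830
B = 1 / 0.194830 = 5.1327
Bₛ = (B − 1)/(n − 1) = (5.1327 − 1)/(6 − 1) = 4.1327/5 = 0.8265

0.83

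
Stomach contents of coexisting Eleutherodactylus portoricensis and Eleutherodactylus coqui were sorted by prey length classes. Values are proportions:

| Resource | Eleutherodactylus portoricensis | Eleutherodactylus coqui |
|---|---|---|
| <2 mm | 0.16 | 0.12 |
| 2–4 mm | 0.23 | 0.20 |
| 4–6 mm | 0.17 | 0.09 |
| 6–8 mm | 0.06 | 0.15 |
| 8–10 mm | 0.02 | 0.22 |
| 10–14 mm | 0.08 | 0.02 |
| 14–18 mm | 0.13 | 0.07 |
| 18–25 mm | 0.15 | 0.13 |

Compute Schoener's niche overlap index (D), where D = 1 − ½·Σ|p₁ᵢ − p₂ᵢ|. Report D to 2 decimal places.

Σ|p₁ᵢ − p₂ᵢ| = 0.04 + 0.03 + 0.08 + 0.09 + 0.20 + 0.06 + 0.06 + 0.02 = 0.58
D = 1 − ½ × 0.58 = 1 − 0.290 = 0.7100

0.71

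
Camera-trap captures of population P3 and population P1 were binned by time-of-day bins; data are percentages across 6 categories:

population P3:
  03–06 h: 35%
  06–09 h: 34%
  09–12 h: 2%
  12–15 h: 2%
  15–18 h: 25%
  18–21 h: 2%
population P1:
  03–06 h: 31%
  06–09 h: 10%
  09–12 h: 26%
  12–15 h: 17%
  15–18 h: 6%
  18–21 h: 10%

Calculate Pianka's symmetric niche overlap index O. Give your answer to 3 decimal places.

0.658

Convert percentages to proportions (divide by 100).
Σ p₁ᵢp₂ᵢ = 0.1085 + 0.0340 + 0.0052 + 0.0034 + 0.0150 + 0.0020 = 0.1681
Σp_1ᵢ² = 0.35² + 0.34² + 0.02² + 0.02² + 0.25² + 0.02² = 0.1225 + 0.1156 + 0.0004 + 0.0004 + 0.0625 + 0.0004 = 0.3018
Σp_2ᵢ² = 0.31² + 0.10² + 0.26² + 0.17² + 0.06² + 0.10² = 0.0961 + 0.0100 + 0.0676 + 0.0289 + 0.0036 + 0.0100 = 0.2162
O = 0.1681 / √(0.3018 × 0.2162) = 0.1681 / 0.255439 = 0.65808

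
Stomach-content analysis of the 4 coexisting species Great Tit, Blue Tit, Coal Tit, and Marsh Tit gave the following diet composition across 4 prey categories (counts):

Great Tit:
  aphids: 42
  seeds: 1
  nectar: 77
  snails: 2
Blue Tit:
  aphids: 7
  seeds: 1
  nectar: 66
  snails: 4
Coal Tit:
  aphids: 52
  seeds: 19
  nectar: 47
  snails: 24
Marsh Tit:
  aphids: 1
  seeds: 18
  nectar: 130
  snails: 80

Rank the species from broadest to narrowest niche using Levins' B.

Coal Tit > Marsh Tit > Great Tit > Blue Tit

Proportions for Great Tit (n=122): 42/122=0.3443, 1/122=0.0082, 77/122=0.6311, 2/122=0.0164
Proportions for Blue Tit (n=78): 7/78=0.0897, 1/78=0.0128, 66/78=0.8462, 4/78=0.0513
Proportions for Coal Tit (n=142): 52/142=0.3662, 19/142=0.1338, 47/142=0.3310, 24/142=0.1690
Proportions for Marsh Tit (n=229): 1/229=0.0044, 18/229=0.0786, 130/229=0.5677, 80/229=0.3493
Σp_Greaᵢ² = 0.3443² + 0.0082² + 0.6311² + 0.0164² = 0.118542 + 0.000067 + 0.398287 + 0.000269 = 0.517165
B_Grea = 1 / 0.517165 = 1.9336
Σp_Blueᵢ² = 0.0897² + 0.0128² + 0.8462² + 0.0513² = 0.008046 + 0.000164 + 0.716054 + 0.002632 = 0.726896
B_Blue = 1 / 0.726896 = 1.3757
Σp_Coalᵢ² = 0.3662² + 0.1338² + 0.3310² + 0.1690² = 0.134102 + 0.017902 + 0.109561 + 0.028561 = 0.290126
B_Coal = 1 / 0.290126 = 3.4468
Σp_Marsᵢ² = 0.0044² + 0.0786² + 0.5677² + 0.3493² = 0.000019 + 0.006178 + 0.322283 + 0.122010 = 0.450490
B_Mars = 1 / 0.450490 = 2.2198
Ranking by B (broadest → narrowest): Coal Tit (3.45) > Marsh Tit (2.22) > Great Tit (1.93) > Blue Tit (1.38)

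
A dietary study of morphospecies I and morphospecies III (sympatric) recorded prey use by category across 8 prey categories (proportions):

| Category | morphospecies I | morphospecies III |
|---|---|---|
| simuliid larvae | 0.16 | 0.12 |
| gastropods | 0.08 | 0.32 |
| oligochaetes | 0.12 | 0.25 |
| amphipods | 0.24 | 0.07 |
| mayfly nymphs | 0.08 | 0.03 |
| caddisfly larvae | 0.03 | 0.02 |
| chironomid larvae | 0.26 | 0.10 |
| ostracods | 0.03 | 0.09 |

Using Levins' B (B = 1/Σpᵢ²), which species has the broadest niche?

morphospecies I

Σp_Iᵢ² = 0.16² + 0.08² + 0.12² + 0.24² + 0.08² + 0.03² + 0.26² + 0.03² = 0.0256 + 0.0064 + 0.0144 + 0.0576 + 0.0064 + 0.0009 + 0.0676 + 0.0009 = 0.1798
B_I = 1 / 0.1798 = 5.5617
Σp_IIIᵢ² = 0.12² + 0.32² + 0.25² + 0.07² + 0.03² + 0.02² + 0.10² + 0.09² = 0.0144 + 0.1024 + 0.0625 + 0.0049 + 0.0009 + 0.0004 + 0.0100 + 0.0081 = 0.2036
B_III = 1 / 0.2036 = 4.9116
Highest B → broadest niche (most generalist): morphospecies I (B = 5.56).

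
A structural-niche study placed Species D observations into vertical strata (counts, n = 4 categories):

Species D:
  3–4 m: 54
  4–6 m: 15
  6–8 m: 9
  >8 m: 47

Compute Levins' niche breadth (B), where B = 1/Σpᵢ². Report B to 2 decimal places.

2.88

Proportions for Species D (n=125): 54/125=0.4320, 15/125=0.1200, 9/125=0.0720, 47/125=0.3760
Σpᵢ² = 0.4320² + 0.1200² + 0.0720² + 0.3760² = 0.186624 + 0.014400 + 0.005184 + 0.141376 = 0.347584
B = 1 / 0.347584 = 2.8770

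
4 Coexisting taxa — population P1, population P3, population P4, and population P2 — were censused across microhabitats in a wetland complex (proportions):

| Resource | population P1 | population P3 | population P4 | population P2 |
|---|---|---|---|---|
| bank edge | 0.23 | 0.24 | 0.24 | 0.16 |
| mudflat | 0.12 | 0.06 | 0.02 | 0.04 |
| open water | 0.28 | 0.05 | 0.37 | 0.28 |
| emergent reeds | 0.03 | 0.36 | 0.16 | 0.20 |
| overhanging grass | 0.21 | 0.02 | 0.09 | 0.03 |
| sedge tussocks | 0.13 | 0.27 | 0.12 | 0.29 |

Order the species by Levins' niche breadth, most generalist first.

Σp_P1ᵢ² = 0.23² + 0.12² + 0.28² + 0.03² + 0.21² + 0.13² = 0.0529 + 0.0144 + 0.0784 + 0.0009 + 0.0441 + 0.0169 = 0.2076
B_P1 = 1 / 0.2076 = 4.8170
Σp_P3ᵢ² = 0.24² + 0.06² + 0.05² + 0.36² + 0.02² + 0.27² = 0.0576 + 0.0036 + 0.0025 + 0.1296 + 0.0004 + 0.0729 = 0.2666
B_P3 = 1 / 0.2666 = 3.7509
Σp_P4ᵢ² = 0.24² + 0.02² + 0.37² + 0.16² + 0.09² + 0.12² = 0.0576 + 0.0004 + 0.1369 + 0.0256 + 0.0081 + 0.0144 = 0.2430
B_P4 = 1 / 0.2430 = 4.1152
Σp_P2ᵢ² = 0.16² + 0.04² + 0.28² + 0.20² + 0.03² + 0.29² = 0.0256 + 0.0016 + 0.0784 + 0.0400 + 0.0009 + 0.0841 = 0.2306
B_P2 = 1 / 0.2306 = 4.3365
Ranking by B (broadest → narrowest): population P1 (4.82) > population P2 (4.34) > population P4 (4.12) > population P3 (3.75)

population P1 > population P2 > population P4 > population P3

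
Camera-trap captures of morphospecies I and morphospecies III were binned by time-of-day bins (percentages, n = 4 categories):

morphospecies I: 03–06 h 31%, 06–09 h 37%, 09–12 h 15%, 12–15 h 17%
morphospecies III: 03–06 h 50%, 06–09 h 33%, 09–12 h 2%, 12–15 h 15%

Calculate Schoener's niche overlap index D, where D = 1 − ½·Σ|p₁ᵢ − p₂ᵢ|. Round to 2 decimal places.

0.81

Convert percentages to proportions (divide by 100).
Σ|p₁ᵢ − p₂ᵢ| = 0.19 + 0.04 + 0.13 + 0.02 = 0.38
D = 1 − ½ × 0.38 = 1 − 0.190 = 0.8100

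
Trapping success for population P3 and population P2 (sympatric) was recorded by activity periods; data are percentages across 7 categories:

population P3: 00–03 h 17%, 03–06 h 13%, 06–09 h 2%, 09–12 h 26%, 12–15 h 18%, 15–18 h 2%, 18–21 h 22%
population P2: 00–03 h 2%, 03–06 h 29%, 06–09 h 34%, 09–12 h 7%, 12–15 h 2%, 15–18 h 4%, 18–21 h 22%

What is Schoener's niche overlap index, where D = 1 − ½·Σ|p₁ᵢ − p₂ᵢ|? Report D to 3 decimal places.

Convert percentages to proportions (divide by 100).
Σ|p₁ᵢ − p₂ᵢ| = 0.15 + 0.16 + 0.32 + 0.19 + 0.16 + 0.02 + 0.00 = 1.00
D = 1 − ½ × 1.00 = 1 − 0.500 = 0.50000

0.500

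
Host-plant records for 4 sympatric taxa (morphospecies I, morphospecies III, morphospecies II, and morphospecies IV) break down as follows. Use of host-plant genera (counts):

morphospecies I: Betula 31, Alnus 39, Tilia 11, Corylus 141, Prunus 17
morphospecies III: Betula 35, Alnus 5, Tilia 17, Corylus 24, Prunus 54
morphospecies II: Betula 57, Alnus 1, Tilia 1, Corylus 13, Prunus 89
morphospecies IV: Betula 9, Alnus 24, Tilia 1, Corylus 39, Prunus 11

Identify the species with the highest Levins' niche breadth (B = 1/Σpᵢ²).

Proportions for morphospecies I (n=239): 31/239=0.1297, 39/239=0.1632, 11/239=0.0460, 141/239=0.5900, 17/239=0.0711
Proportions for morphospecies III (n=135): 35/135=0.2593, 5/135=0.0370, 17/135=0.1259, 24/135=0.1778, 54/135=0.4000
Proportions for morphospecies II (n=161): 57/161=0.3540, 1/161=0.0062, 1/161=0.0062, 13/161=0.0807, 89/161=0.5528
Proportions for morphospecies IV (n=84): 9/84=0.1071, 24/84=0.2857, 1/84=0.0119, 39/84=0.4643, 11/84=0.1310
Σp_Iᵢ² = 0.1297² + 0.1632² + 0.0460² + 0.5900² + 0.0711² = 0.016822 + 0.026634 + 0.002116 + 0.348100 + 0.005055 = 0.398727
B_I = 1 / 0.398727 = 2.5080
Σp_IIIᵢ² = 0.2593² + 0.0370² + 0.1259² + 0.1778² + 0.4000² = 0.067236 + 0.001369 + 0.015851 + 0.031613 + 0.160000 = 0.276069
B_III = 1 / 0.276069 = 3.6223
Σp_IIᵢ² = 0.3540² + 0.0062² + 0.0062² + 0.0807² + 0.5528² = 0.125316 + 0.000038 + 0.000038 + 0.006512 + 0.305588 = 0.437492
B_II = 1 / 0.437492 = 2.2858
Σp_IVᵢ² = 0.1071² + 0.2857² + 0.0119² + 0.4643² + 0.1310² = 0.011470 + 0.081624 + 0.000142 + 0.215574 + 0.017161 = 0.325971
B_IV = 1 / 0.325971 = 3.0678
Highest B → broadest niche (most generalist): morphospecies III (B = 3.62).

morphospecies III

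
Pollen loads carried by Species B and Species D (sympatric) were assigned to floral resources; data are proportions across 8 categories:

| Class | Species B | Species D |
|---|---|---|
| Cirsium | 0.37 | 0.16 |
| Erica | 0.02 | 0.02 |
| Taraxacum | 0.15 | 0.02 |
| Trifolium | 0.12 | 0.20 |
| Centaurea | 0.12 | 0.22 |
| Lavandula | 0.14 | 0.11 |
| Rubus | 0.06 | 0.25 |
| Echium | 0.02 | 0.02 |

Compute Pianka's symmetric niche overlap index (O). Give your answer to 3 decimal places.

0.717

Σ p₁ᵢp₂ᵢ = 0.0592 + 0.0004 + 0.0030 + 0.0240 + 0.0264 + 0.0154 + 0.0150 + 0.0004 = 0.1438
Σp_1ᵢ² = 0.37² + 0.02² + 0.15² + 0.12² + 0.12² + 0.14² + 0.06² + 0.02² = 0.1369 + 0.0004 + 0.0225 + 0.0144 + 0.0144 + 0.0196 + 0.0036 + 0.0004 = 0.2122
Σp_2ᵢ² = 0.16² + 0.02² + 0.02² + 0.20² + 0.22² + 0.11² + 0.25² + 0.02² = 0.0256 + 0.0004 + 0.0004 + 0.0400 + 0.0484 + 0.0121 + 0.0625 + 0.0004 = 0.1898
O = 0.1438 / √(0.2122 × 0.1898) = 0.1438 / 0.200688 = 0.71654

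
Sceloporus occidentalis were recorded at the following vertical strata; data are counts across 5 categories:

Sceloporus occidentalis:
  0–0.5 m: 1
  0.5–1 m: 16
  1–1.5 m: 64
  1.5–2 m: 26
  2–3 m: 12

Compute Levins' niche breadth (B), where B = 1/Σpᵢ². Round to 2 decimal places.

2.74

Proportions for Sceloporus occidentalis (n=119): 1/119=0.0084, 16/119=0.1345, 64/119=0.5378, 26/119=0.2185, 12/119=0.1008
Σpᵢ² = 0.0084² + 0.1345² + 0.5378² + 0.2185² + 0.1008² = 0.000071 + 0.018090 + 0.289229 + 0.047742 + 0.010161 = 0.365293
B = 1 / 0.365293 = 2.7375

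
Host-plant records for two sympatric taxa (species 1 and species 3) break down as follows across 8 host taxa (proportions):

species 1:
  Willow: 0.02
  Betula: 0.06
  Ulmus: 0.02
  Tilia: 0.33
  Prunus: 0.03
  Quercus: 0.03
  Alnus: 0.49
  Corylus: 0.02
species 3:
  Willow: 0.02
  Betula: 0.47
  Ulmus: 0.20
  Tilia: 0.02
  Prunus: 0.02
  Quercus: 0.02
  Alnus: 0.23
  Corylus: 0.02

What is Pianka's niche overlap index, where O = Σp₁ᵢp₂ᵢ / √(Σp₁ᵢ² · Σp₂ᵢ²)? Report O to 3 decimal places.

Σ p₁ᵢp₂ᵢ = 0.0004 + 0.0282 + 0.0040 + 0.0066 + 0.0006 + 0.0006 + 0.1127 + 0.0004 = 0.1535
Σp_1ᵢ² = 0.02² + 0.06² + 0.02² + 0.33² + 0.03² + 0.03² + 0.49² + 0.02² = 0.0004 + 0.0036 + 0.0004 + 0.1089 + 0.0009 + 0.0009 + 0.2401 + 0.0004 = 0.3556
Σp_2ᵢ² = 0.02² + 0.47² + 0.20² + 0.02² + 0.02² + 0.02² + 0.23² + 0.02² = 0.0004 + 0.2209 + 0.0400 + 0.0004 + 0.0004 + 0.0004 + 0.0529 + 0.0004 = 0.3158
O = 0.1535 / √(0.3556 × 0.3158) = 0.1535 / 0.335110 = 0.45806

0.458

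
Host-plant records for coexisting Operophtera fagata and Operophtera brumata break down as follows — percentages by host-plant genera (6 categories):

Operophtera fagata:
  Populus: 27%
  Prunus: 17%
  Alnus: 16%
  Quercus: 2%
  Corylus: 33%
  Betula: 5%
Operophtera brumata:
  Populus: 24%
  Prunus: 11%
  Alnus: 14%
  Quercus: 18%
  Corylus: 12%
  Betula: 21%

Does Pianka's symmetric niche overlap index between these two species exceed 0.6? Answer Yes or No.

Yes

Convert percentages to proportions (divide by 100).
Σ p₁ᵢp₂ᵢ = 0.0648 + 0.0187 + 0.0224 + 0.0036 + 0.0396 + 0.0105 = 0.1596
Σp_1ᵢ² = 0.27² + 0.17² + 0.16² + 0.02² + 0.33² + 0.05² = 0.0729 + 0.0289 + 0.0256 + 0.0004 + 0.1089 + 0.0025 = 0.2392
Σp_2ᵢ² = 0.24² + 0.11² + 0.14² + 0.18² + 0.12² + 0.21² = 0.0576 + 0.0121 + 0.0196 + 0.0324 + 0.0144 + 0.0441 = 0.1802
O = 0.1596 / √(0.2392 × 0.1802) = 0.1596 / 0.20761 = 0.7687
O = 0.7687 > 0.6 → Yes.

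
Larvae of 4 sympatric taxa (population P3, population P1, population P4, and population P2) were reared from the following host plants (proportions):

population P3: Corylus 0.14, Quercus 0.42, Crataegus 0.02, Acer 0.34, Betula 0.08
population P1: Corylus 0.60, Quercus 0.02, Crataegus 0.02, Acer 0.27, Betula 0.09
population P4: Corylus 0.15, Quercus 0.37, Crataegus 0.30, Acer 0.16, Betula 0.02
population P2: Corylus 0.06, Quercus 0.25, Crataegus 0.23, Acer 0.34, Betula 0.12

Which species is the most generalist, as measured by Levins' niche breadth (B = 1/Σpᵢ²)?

Σp_P3ᵢ² = 0.14² + 0.42² + 0.02² + 0.34² + 0.08² = 0.0196 + 0.1764 + 0.0004 + 0.1156 + 0.0064 = 0.3184
B_P3 = 1 / 0.3184 = 3.1407
Σp_P1ᵢ² = 0.60² + 0.02² + 0.02² + 0.27² + 0.09² = 0.3600 + 0.0004 + 0.0004 + 0.0729 + 0.0081 = 0.4418
B_P1 = 1 / 0.4418 = 2.2635
Σp_P4ᵢ² = 0.15² + 0.37² + 0.30² + 0.16² + 0.02² = 0.0225 + 0.1369 + 0.0900 + 0.0256 + 0.0004 = 0.2754
B_P4 = 1 / 0.2754 = 3.6311
Σp_P2ᵢ² = 0.06² + 0.25² + 0.23² + 0.34² + 0.12² = 0.0036 + 0.0625 + 0.0529 + 0.1156 + 0.0144 = 0.2490
B_P2 = 1 / 0.2490 = 4.0161
Highest B → broadest niche (most generalist): population P2 (B = 4.02).

population P2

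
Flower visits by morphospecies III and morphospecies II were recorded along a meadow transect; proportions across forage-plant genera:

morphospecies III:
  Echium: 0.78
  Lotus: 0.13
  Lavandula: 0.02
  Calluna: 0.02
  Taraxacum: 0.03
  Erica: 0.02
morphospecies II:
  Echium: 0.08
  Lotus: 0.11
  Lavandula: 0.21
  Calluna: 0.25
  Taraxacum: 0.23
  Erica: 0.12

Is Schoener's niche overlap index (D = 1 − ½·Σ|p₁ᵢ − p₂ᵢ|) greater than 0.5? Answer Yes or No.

Σ|p₁ᵢ − p₂ᵢ| = 0.70 + 0.02 + 0.19 + 0.23 + 0.20 + 0.10 = 1.44
D = 1 − ½ × 1.44 = 1 − 0.720 = 0.2800
D = 0.2800 < 0.5 → No.

No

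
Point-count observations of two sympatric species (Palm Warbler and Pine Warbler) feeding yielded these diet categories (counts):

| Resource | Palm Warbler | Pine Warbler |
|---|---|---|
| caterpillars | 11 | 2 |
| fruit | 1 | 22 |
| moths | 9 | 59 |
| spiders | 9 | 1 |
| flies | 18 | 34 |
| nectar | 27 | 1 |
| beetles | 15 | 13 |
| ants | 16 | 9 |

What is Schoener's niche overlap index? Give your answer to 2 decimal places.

Proportions for Palm Warbler (n=106): 11/106=0.1038, 1/106=0.0094, 9/106=0.0849, 9/106=0.0849, 18/106=0.1698, 27/106=0.2547, 15/106=0.1415, 16/106=0.1509
Proportions for Pine Warbler (n=141): 2/141=0.0142, 22/141=0.1560, 59/141=0.4184, 1/141=0.0071, 34/141=0.2411, 1/141=0.0071, 13/141=0.0922, 9/141=0.0638
Σ|p₁ᵢ − p₂ᵢ| = 0.0896 + 0.1466 + 0.3335 + 0.0778 + 0.0713 + 0.2476 + 0.0493 + 0.0871 = 1.1028
D = 1 − ½ × 1.1028 = 1 − 0.55140 = 0.44860

0.45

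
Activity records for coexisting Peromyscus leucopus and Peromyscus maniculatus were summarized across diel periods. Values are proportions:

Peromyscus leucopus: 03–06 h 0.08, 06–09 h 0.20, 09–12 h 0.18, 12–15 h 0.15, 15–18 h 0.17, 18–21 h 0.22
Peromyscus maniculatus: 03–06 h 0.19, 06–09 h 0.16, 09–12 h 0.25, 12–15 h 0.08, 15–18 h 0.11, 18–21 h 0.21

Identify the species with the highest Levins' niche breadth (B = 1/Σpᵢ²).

Σp_leucᵢ² = 0.08² + 0.20² + 0.18² + 0.15² + 0.17² + 0.22² = 0.0064 + 0.0400 + 0.0324 + 0.0225 + 0.0289 + 0.0484 = 0.1786
B_leuc = 1 / 0.1786 = 5.5991
Σp_maniᵢ² = 0.19² + 0.16² + 0.25² + 0.08² + 0.11² + 0.21² = 0.0361 + 0.0256 + 0.0625 + 0.0064 + 0.0121 + 0.0441 = 0.1868
B_mani = 1 / 0.1868 = 5.3533
Highest B → broadest niche (most generalist): Peromyscus leucopus (B = 5.60).

Peromyscus leucopus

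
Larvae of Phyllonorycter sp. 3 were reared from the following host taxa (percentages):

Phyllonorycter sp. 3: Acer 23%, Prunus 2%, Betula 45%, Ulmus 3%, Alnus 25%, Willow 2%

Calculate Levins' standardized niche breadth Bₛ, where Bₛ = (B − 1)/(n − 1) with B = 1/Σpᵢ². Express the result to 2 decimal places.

0.43

Convert percentages to proportions (divide by 100).
Σpᵢ² = 0.23² + 0.02² + 0.45² + 0.03² + 0.25² + 0.02² = 0.0529 + 0.0004 + 0.2025 + 0.0009 + 0.0625 + 0.0004 = 0.3196
B = 1 / 0.3196 = 3.1289
Bₛ = (B − 1)/(n − 1) = (3.1289 − 1)/(6 − 1) = 2.1289/5 = 0.4258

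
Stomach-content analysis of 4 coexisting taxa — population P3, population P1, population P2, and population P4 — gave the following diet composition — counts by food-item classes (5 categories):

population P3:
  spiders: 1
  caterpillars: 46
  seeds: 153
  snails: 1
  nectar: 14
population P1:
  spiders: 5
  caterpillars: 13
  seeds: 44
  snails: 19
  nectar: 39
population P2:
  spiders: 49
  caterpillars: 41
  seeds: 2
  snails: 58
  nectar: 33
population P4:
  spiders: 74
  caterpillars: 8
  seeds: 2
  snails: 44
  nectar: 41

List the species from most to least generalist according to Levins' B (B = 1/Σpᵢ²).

population P2 > population P1 > population P4 > population P3

Proportions for population P3 (n=215): 1/215=0.0047, 46/215=0.2140, 153/215=0.7116, 1/215=0.0047, 14/215=0.0651
Proportions for population P1 (n=120): 5/120=0.0417, 13/120=0.1083, 44/120=0.3667, 19/120=0.1583, 39/120=0.3250
Proportions for population P2 (n=183): 49/183=0.2678, 41/183=0.2240, 2/183=0.0109, 58/183=0.3169, 33/183=0.1803
Proportions for population P4 (n=169): 74/169=0.4379, 8/169=0.0473, 2/169=0.0118, 44/169=0.2604, 41/169=0.2426
Σp_P3ᵢ² = 0.0047² + 0.2140² + 0.7116² + 0.0047² + 0.0651² = 0.000022 + 0.045796 + 0.506375 + 0.000022 + 0.004238 = 0.556453
B_P3 = 1 / 0.556453 = 1.7971
Σp_P1ᵢ² = 0.0417² + 0.1083² + 0.3667² + 0.1583² + 0.3250² = 0.001739 + 0.011729 + 0.134469 + 0.025059 + 0.105625 = 0.278621
B_P1 = 1 / 0.278621 = 3.5891
Σp_P2ᵢ² = 0.2678² + 0.2240² + 0.0109² + 0.3169² + 0.1803² = 0.071717 + 0.050176 + 0.000119 + 0.100426 + 0.032508 = 0.254946
B_P2 = 1 / 0.254946 = 3.9224
Σp_P4ᵢ² = 0.4379² + 0.0473² + 0.0118² + 0.2604² + 0.2426² = 0.191756 + 0.002237 + 0.000139 + 0.067808 + 0.058855 = 0.320795
B_P4 = 1 / 0.320795 = 3.1173
Ranking by B (broadest → narrowest): population P2 (3.92) > population P1 (3.59) > population P4 (3.12) > population P3 (1.80)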